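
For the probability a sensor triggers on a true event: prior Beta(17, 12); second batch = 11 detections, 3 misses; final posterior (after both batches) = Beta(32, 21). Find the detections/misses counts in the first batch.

Because Beta–binomial updating is additive in the counts, the combined data contributed (α_post−α_prior, β_post−β_prior) successes and failures.
Total across both batches: 32−17=15 detections, 21−12=9 misses.
Subtract the second batch: 15−11=4 detections and 9−3=6 misses.

4 detections and 6 misses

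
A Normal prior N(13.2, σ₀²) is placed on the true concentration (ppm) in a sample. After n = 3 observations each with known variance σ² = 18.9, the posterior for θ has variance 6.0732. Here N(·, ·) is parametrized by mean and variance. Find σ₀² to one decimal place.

For the Normal–Normal model with known σ², precisions add: τ_n = τ₀ + n/σ².
So 1/σ₀² = 1/6.0732 − 3/18.9 = 0.164658 − 0.158730 = 0.005928.
Hence σ₀² = 1/0.005928 ≈ 168.7.

σ₀² = 168.7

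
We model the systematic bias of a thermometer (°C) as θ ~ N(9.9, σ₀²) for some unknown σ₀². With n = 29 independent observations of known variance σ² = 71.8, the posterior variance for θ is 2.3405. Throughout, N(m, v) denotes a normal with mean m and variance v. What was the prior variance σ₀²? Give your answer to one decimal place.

σ₀² = 42.8

Posterior precision equals prior precision plus data precision: 1/σ_n² = 1/σ₀² + n/σ².
So 1/σ₀² = 1/2.3405 − 29/71.8 = 0.427259 − 0.403900 = 0.023359.
Hence σ₀² = 1/0.023359 ≈ 42.8.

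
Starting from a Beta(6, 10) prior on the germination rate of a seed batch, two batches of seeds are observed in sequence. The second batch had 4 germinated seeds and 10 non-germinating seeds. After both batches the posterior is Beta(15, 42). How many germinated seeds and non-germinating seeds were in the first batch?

Because Beta–binomial updating is additive in the counts, the combined data contributed (α_post−α_prior, β_post−β_prior) successes and failures.
Total across both batches: 15−6=9 germinated seeds, 42−10=32 non-germinating seeds.
Subtract the second batch: 9−4=5 germinated seeds and 32−10=22 non-germinating seeds.

5 germinated seeds and 22 non-germinating seeds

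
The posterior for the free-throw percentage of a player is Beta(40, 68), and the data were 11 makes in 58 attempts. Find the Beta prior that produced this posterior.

Beta(29, 21)

Beta is conjugate to the binomial likelihood: posterior = Beta(α+s, β+f).
So α = 40 − 11 = 29 and β = 68 − 47 = 21.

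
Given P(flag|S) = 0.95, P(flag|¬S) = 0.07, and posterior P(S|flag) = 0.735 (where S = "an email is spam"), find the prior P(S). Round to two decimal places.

Bayes' rule in odds form gives O(S|E) = O(S)·[P(E|S)/P(E|¬S)], hence O(S) = O(S|E)/LR.
Posterior odds = 0.735/(1−0.735) = 2.7736. LR = 0.95/0.07 = 13.5714.
Prior odds = 2.7736/13.5714 = 0.2044, so P(S) = 0.2044/(1+0.2044) ≈ 0.17.

P(S) = 0.17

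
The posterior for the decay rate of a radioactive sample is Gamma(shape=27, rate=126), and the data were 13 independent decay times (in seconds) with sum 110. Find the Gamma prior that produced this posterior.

Gamma–exponential conjugacy: posterior shape = α + n, posterior rate = β + Σtᵢ.
So α = 27 − 13 = 14 and β = 126 − 110 = 16.

Gamma(shape=14, rate=16)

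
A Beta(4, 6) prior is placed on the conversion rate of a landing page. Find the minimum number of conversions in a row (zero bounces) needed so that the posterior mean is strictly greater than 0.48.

After k conversions and 0 bounces the posterior is Beta(4+k, 6), with mean (4+k)/(4+6+k).
Set (4+k)/(10+k) > 0.48 and solve: k > (0.48·10 − 4)/(1 − 0.48) = 1.538.
The smallest integer exceeding 1.538 is 2.

k = 2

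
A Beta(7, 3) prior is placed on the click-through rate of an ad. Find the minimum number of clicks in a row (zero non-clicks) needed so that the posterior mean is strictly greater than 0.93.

k = 33

After k clicks and 0 non-clicks the posterior is Beta(7+k, 3), with mean (7+k)/(7+3+k).
Set (7+k)/(10+k) > 0.93 and solve: k > (0.93·10 − 7)/(1 − 0.93) = 32.857.
The smallest integer exceeding 32.857 is 33.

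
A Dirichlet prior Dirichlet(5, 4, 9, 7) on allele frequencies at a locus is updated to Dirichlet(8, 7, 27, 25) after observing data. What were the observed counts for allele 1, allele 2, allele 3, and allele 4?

For a Dirichlet(α) prior with multinomial counts c, the posterior is Dirichlet(α + c) componentwise.
Counts are posterior − prior componentwise: 8−5=3, 7−4=3, 27−9=18, 25−7=18.

counts (3, 3, 18, 18)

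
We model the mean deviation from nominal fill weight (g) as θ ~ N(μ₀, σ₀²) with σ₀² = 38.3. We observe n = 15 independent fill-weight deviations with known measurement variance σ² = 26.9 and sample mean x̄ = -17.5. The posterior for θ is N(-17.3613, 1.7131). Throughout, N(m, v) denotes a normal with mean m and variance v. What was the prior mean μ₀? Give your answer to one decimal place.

The posterior mean is a precision-weighted average: μ_n = (τ₀μ₀ + τ_data·x̄)/(τ₀+τ_data), with τ₀=1/σ₀² and τ_data=n/σ².
Here τ₀ = 1/38.3 = 0.026110 and τ_data = 15/26.9 = 0.557621, so τ_n = 0.583731.
Rearranging for μ₀: μ₀ = (μ_n·τ_n − τ_data·x̄)/τ₀ = (-17.3613·0.583731 − 0.557621·-17.5) / 0.026110 = -0.375962/0.026110 ≈ -14.4.

μ₀ = -14.4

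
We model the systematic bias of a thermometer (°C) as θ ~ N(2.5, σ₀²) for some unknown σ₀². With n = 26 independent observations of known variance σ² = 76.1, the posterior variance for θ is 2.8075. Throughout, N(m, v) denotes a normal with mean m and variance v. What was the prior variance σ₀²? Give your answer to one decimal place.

σ₀² = 68.8

Posterior precision equals prior precision plus data precision: 1/σ_n² = 1/σ₀² + n/σ².
So 1/σ₀² = 1/2.8075 − 26/76.1 = 0.356189 − 0.341656 = 0.014533.
Hence σ₀² = 1/0.014533 ≈ 68.8.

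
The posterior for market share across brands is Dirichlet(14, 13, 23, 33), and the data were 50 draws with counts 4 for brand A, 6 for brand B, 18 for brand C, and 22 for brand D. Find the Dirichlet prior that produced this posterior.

For a Dirichlet(α) prior with multinomial counts c, the posterior is Dirichlet(α + c) componentwise.
Subtract each count from the matching posterior parameter: 14−4=10, 13−6=7, 23−18=5, 33−22=11.

Dirichlet(10, 7, 5, 11)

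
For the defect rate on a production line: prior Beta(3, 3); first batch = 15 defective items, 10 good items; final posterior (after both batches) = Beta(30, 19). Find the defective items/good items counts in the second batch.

Sequential conjugate updates are equivalent to a single update on the pooled data, so total successes = posterior α − prior α and total failures = posterior β − prior β.
Total across both batches: 30−3=27 defective items, 19−3=16 good items.
Subtract the first batch: 27−15=12 defective items and 16−10=6 good items.

12 defective items and 6 good items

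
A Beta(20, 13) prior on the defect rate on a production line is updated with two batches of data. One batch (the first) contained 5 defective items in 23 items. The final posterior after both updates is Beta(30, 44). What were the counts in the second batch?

Because Beta–binomial updating is additive in the counts, the combined data contributed (α_post−α_prior, β_post−β_prior) successes and failures.
Total across both batches: 30−20=10 defective items, 44−13=31 good items.
Subtract the first batch: 10−5=5 defective items and 31−18=13 good items.

5 defective items and 13 good items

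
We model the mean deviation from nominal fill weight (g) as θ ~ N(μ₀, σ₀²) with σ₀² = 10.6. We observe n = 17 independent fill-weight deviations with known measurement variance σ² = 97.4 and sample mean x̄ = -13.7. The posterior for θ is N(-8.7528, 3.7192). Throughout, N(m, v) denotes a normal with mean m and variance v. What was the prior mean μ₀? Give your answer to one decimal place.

μ₀ = 0.4

With known observation variance, the Normal–Normal posterior has precision τ_n = τ₀ + n/σ² and mean μ_n = (τ₀μ₀ + (n/σ²)x̄)/τ_n.
Here τ₀ = 1/10.6 = 0.094340 and τ_data = 17/97.4 = 0.174538, so τ_n = 0.268878.
Rearranging for μ₀: μ₀ = (μ_n·τ_n − τ_data·x̄)/τ₀ = (-8.7528·0.268878 − 0.174538·-13.7) / 0.094340 = 0.037735/0.094340 ≈ 0.4.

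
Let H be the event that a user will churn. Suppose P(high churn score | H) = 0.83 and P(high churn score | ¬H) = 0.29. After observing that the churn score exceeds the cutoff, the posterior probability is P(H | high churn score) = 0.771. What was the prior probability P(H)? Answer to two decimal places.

P(H) = 0.54

In odds form, posterior odds = prior odds × likelihood ratio, so prior odds = posterior odds ÷ LR.
Posterior odds = 0.771/(1−0.771) = 3.3668. LR = 0.83/0.29 = 2.8621.
Prior odds = 3.3668/2.8621 = 1.1763, so P(H) = 1.1763/(1+1.1763) ≈ 0.54.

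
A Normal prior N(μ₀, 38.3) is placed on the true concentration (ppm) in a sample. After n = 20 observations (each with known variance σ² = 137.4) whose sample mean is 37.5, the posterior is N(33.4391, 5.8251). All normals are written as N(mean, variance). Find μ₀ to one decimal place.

The posterior mean is a precision-weighted average: μ_n = (τ₀μ₀ + τ_data·x̄)/(τ₀+τ_data), with τ₀=1/σ₀² and τ_data=n/σ².
Here τ₀ = 1/38.3 = 0.026110 and τ_data = 20/137.4 = 0.145560, so τ_n = 0.171670.
Rearranging for μ₀: μ₀ = (μ_n·τ_n − τ_data·x̄)/τ₀ = (33.4391·0.171670 − 0.145560·37.5) / 0.026110 = 0.281990/0.026110 ≈ 10.8.

μ₀ = 10.8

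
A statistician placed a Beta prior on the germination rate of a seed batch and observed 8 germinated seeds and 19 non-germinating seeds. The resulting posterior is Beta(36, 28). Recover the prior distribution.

A Beta(a, b) prior with s successes and f failures in binomial data gives a Beta(a+s, b+f) posterior.
Subtract the data counts: 36−8=28, 28−19=9.

Beta(28, 9)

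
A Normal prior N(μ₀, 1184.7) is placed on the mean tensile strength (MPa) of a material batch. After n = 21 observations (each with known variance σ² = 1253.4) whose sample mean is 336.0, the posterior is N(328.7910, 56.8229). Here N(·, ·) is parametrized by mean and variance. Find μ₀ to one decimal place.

μ₀ = 185.7

The posterior mean is a precision-weighted average: μ_n = (τ₀μ₀ + τ_data·x̄)/(τ₀+τ_data), with τ₀=1/σ₀² and τ_data=n/σ².
Here τ₀ = 1/1184.7 = 0.000844 and τ_data = 21/1253.4 = 0.016754, so τ_n = 0.017598.
Rearranging for μ₀: μ₀ = (μ_n·τ_n − τ_data·x̄)/τ₀ = (328.7910·0.017598 − 0.016754·336.0) / 0.000844 = 0.156720/0.000844 ≈ 185.7.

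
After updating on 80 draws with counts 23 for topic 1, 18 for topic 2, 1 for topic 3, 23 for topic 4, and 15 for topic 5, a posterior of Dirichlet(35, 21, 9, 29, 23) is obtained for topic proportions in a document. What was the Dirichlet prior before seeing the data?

For a Dirichlet(α) prior with multinomial counts c, the posterior is Dirichlet(α + c) componentwise.
Subtract each count from the matching posterior parameter: 35−23=12, 21−18=3, 9−1=8, 29−23=6, 23−15=8.

Dirichlet(12, 3, 8, 6, 8)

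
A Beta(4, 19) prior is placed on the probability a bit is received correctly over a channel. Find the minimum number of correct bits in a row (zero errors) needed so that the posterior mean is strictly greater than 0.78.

After k correct bits and 0 errors the posterior is Beta(4+k, 19), with mean (4+k)/(4+19+k).
Set (4+k)/(23+k) > 0.78 and solve: k > (0.78·23 − 4)/(1 − 0.78) = 63.364.
The smallest integer exceeding 63.364 is 64, and checking k=64: (68)/(87) = 0.7816 > 0.78.

k = 64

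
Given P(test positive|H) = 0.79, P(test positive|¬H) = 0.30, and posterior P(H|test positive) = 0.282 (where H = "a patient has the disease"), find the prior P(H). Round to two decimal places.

In odds form, posterior odds = prior odds × likelihood ratio, so prior odds = posterior odds ÷ LR.
Posterior odds = 0.282/(1−0.282) = 0.3928. LR = 0.79/0.30 = 2.6333.
Prior odds = 0.3928/2.6333 = 0.1492, so P(H) = 0.1492/(1+0.1492) ≈ 0.13.

P(H) = 0.13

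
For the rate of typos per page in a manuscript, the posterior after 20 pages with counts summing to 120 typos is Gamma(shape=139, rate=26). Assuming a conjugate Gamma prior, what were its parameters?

Gamma–Poisson conjugacy: posterior shape = α + Σxᵢ, posterior rate = β + n.
So α = 139 − 120 = 19 and β = 26 − 20 = 6.

Gamma(shape=19, rate=6)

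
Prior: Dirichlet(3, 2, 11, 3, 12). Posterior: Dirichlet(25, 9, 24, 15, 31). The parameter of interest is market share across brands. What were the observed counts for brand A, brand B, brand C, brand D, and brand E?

counts (22, 7, 13, 12, 19)

For a Dirichlet(α) prior with multinomial counts c, the posterior is Dirichlet(α + c) componentwise.
Counts are posterior − prior componentwise: 25−3=22, 9−2=7, 24−11=13, 15−3=12, 31−12=19.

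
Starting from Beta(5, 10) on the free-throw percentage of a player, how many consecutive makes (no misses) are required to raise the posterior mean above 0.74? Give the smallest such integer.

After k makes and 0 misses the posterior is Beta(5+k, 10), with mean (5+k)/(5+10+k).
Set (5+k)/(15+k) > 0.74 and solve: k > (0.74·15 − 5)/(1 − 0.74) = 23.462.
The smallest integer exceeding 23.462 is 24, and checking k=24: (29)/(39) = 0.7436 > 0.74.

k = 24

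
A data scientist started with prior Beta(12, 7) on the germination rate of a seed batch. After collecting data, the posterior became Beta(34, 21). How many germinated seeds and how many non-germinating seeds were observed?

22 germinated seeds and 14 non-germinating seeds

Under Beta–binomial conjugacy the posterior parameters are (α+s, β+f).
So s = 34 − 12 = 22 and f = 21 − 7 = 14.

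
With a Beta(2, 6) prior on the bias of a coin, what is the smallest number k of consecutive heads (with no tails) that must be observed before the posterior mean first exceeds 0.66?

After k heads and 0 tails the posterior is Beta(2+k, 6), with mean (2+k)/(2+6+k).
Set (2+k)/(8+k) > 0.66 and solve: k > (0.66·8 − 2)/(1 − 0.66) = 9.647.
The smallest integer exceeding 9.647 is 10, and checking k=10: (12)/(18) = 0.6667 > 0.66.

k = 10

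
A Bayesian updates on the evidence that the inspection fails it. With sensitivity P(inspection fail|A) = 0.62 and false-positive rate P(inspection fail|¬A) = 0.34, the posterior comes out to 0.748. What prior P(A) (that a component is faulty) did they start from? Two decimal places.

P(A) = 0.62

Bayes' rule in odds form gives O(A|E) = O(A)·[P(E|A)/P(E|¬A)], hence O(A) = O(A|E)/LR.
Posterior odds = 0.748/(1−0.748) = 2.9683. LR = 0.62/0.34 = 1.8235.
Prior odds = 2.9683/1.8235 = 1.6278, so P(A) = 1.6278/(1+1.6278) ≈ 0.62.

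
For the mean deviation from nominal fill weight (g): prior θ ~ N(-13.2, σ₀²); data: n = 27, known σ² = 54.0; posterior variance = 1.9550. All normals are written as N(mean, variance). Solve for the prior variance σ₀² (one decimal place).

For the Normal–Normal model with known σ², precisions add: τ_n = τ₀ + n/σ².
So 1/σ₀² = 1/1.9550 − 27/54.0 = 0.511509 − 0.500000 = 0.011509.
Hence σ₀² = 1/0.011509 ≈ 86.9.

σ₀² = 86.9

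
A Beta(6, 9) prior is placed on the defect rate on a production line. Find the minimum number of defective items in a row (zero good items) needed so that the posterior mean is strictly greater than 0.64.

k = 11

After k defective items and 0 good items the posterior is Beta(6+k, 9), with mean (6+k)/(6+9+k).
Set (6+k)/(15+k) > 0.64 and solve: k > (0.64·15 − 6)/(1 − 0.64) = 10.000.
The smallest integer exceeding 10.000 is 11, and checking k=11: (17)/(26) = 0.6538 > 0.64.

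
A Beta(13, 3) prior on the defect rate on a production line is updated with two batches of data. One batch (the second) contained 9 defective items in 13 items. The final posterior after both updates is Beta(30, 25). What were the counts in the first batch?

8 defective items and 18 good items

Sequential conjugate updates are equivalent to a single update on the pooled data, so total successes = posterior α − prior α and total failures = posterior β − prior β.
Total across both batches: 30−13=17 defective items, 25−3=22 good items.
Subtract the second batch: 17−9=8 defective items and 22−4=18 good items.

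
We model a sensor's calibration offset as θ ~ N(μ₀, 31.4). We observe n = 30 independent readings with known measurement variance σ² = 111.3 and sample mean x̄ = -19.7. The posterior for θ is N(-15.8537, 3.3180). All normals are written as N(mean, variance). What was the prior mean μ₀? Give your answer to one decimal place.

With known observation variance, the Normal–Normal posterior has precision τ_n = τ₀ + n/σ² and mean μ_n = (τ₀μ₀ + (n/σ²)x̄)/τ_n.
Here τ₀ = 1/31.4 = 0.031847 and τ_data = 30/111.3 = 0.269542, so τ_n = 0.301389.
Rearranging for μ₀: μ₀ = (μ_n·τ_n − τ_data·x̄)/τ₀ = (-15.8537·0.301389 − 0.269542·-19.7) / 0.031847 = 0.531847/0.031847 ≈ 16.7.

μ₀ = 16.7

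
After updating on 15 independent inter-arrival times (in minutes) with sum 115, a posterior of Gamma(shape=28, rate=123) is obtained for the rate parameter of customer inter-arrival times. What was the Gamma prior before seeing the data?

Gamma(shape=13, rate=8)

For an exponential likelihood with a Gamma(α, β) prior on the rate, n observations with total T give posterior Gamma(α+n, β+T).
So α = 28 − 15 = 13 and β = 123 − 115 = 8.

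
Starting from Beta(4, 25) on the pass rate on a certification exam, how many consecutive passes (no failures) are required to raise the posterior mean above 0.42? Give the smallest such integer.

k = 15

After k passes and 0 failures the posterior is Beta(4+k, 25), with mean (4+k)/(4+25+k).
Set (4+k)/(29+k) > 0.42 and solve: k > (0.42·29 − 4)/(1 − 0.42) = 14.103.
The smallest integer exceeding 14.103 is 15, and checking k=15: (19)/(44) = 0.4318 > 0.42.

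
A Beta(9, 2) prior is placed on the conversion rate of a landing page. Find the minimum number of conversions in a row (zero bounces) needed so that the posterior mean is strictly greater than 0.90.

After k conversions and 0 bounces the posterior is Beta(9+k, 2), with mean (9+k)/(9+2+k).
Set (9+k)/(11+k) > 0.90 and solve: k > (0.90·11 − 9)/(1 − 0.90) = 9.000.
The smallest integer exceeding 9.000 is 10.

k = 10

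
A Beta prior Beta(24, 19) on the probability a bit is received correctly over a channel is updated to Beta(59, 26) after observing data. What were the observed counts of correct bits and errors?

35 correct bits and 7 errors

Beta is conjugate to the binomial likelihood: posterior = Beta(α+s, β+f).
So s = 59 − 24 = 35 and f = 26 − 19 = 7.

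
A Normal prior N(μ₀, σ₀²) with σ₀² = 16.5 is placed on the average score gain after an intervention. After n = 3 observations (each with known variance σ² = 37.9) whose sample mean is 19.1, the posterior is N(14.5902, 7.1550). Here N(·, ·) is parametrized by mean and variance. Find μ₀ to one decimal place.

The posterior mean is a precision-weighted average: μ_n = (τ₀μ₀ + τ_data·x̄)/(τ₀+τ_data), with τ₀=1/σ₀² and τ_data=n/σ².
Here τ₀ = 1/16.5 = 0.060606 and τ_data = 3/37.9 = 0.079156, so τ_n = 0.139762.
Rearranging for μ₀: μ₀ = (μ_n·τ_n − τ_data·x̄)/τ₀ = (14.5902·0.139762 − 0.079156·19.1) / 0.060606 = 0.527276/0.060606 ≈ 8.7.

μ₀ = 8.7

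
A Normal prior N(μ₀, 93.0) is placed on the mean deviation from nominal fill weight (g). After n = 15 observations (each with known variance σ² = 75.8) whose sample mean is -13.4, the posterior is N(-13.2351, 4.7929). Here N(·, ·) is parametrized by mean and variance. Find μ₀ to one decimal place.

The posterior mean is a precision-weighted average: μ_n = (τ₀μ₀ + τ_data·x̄)/(τ₀+τ_data), with τ₀=1/σ₀² and τ_data=n/σ².
Here τ₀ = 1/93.0 = 0.010753 and τ_data = 15/75.8 = 0.197889, so τ_n = 0.208642.
Rearranging for μ₀: μ₀ = (μ_n·τ_n − τ_data·x̄)/τ₀ = (-13.2351·0.208642 − 0.197889·-13.4) / 0.010753 = -0.109685/0.010753 ≈ -10.2.

μ₀ = -10.2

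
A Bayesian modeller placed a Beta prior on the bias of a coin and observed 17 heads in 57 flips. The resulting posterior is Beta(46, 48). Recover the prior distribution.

Beta(29, 8)

Under Beta–binomial conjugacy the posterior parameters are (a+s, b+f).
Subtract the data counts: 46−17=29, 48−40=8.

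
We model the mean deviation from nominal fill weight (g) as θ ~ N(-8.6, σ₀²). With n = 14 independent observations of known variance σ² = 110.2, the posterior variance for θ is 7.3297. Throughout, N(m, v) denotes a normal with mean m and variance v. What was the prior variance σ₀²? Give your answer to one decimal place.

For the Normal–Normal model with known σ², precisions add: τ_n = τ₀ + n/σ².
So 1/σ₀² = 1/7.3297 − 14/110.2 = 0.136431 − 0.127042 = 0.009389.
Hence σ₀² = 1/0.009389 ≈ 106.5.

σ₀² = 106.5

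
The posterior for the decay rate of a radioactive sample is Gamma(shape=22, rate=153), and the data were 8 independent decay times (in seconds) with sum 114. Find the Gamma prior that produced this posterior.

Gamma(shape=14, rate=39)

For an exponential likelihood with a Gamma(α, β) prior on the rate, n observations with total T give posterior Gamma(α+n, β+T).
So α = 22 − 8 = 14 and β = 153 − 114 = 39.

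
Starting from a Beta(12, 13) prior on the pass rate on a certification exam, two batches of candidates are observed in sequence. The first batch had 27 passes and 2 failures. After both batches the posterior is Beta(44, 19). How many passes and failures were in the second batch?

Because Beta–binomial updating is additive in the counts, the combined data contributed (α_post−α_prior, β_post−β_prior) successes and failures.
Total across both batches: 44−12=32 passes, 19−13=6 failures.
Subtract the first batch: 32−27=5 passes and 6−2=4 failures.

5 passes and 4 failures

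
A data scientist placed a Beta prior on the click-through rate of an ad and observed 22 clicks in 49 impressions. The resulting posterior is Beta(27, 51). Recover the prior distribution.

Beta(5, 24)

Beta is conjugate to the binomial likelihood: posterior = Beta(α+s, β+f).
So α = 27 − 22 = 5 and β = 51 − 27 = 24.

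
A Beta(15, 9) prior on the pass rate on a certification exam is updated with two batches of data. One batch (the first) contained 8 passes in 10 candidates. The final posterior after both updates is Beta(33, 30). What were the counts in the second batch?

10 passes and 19 failures

Sequential conjugate updates are equivalent to a single update on the pooled data, so total successes = posterior α − prior α and total failures = posterior β − prior β.
Total across both batches: 33−15=18 passes, 30−9=21 failures.
Subtract the first batch: 18−8=10 passes and 21−2=19 failures.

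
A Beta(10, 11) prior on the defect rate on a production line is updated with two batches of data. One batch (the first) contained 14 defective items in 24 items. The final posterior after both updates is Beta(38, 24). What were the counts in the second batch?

14 defective items and 3 good items

Sequential conjugate updates are equivalent to a single update on the pooled data, so total successes = posterior α − prior α and total failures = posterior β − prior β.
Total across both batches: 38−10=28 defective items, 24−11=13 good items.
Subtract the first batch: 28−14=14 defective items and 13−10=3 good items.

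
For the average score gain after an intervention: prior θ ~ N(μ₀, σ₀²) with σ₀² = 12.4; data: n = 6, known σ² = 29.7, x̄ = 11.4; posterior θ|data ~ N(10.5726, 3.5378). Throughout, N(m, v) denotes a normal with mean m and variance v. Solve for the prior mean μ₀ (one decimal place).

μ₀ = 8.5

With known observation variance, the Normal–Normal posterior has precision τ_n = τ₀ + n/σ² and mean μ_n = (τ₀μ₀ + (n/σ²)x̄)/τ_n.
Here τ₀ = 1/12.4 = 0.080645 and τ_data = 6/29.7 = 0.202020, so τ_n = 0.282665.
Rearranging for μ₀: μ₀ = (μ_n·τ_n − τ_data·x̄)/τ₀ = (10.5726·0.282665 − 0.202020·11.4) / 0.080645 = 0.685476/0.080645 ≈ 8.5.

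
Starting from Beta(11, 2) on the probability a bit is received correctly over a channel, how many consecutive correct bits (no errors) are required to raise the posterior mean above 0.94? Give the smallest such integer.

k = 21

After k correct bits and 0 errors the posterior is Beta(11+k, 2), with mean (11+k)/(11+2+k).
Set (11+k)/(13+k) > 0.94 and solve: k > (0.94·13 − 11)/(1 − 0.94) = 20.333.
The smallest integer exceeding 20.333 is 21.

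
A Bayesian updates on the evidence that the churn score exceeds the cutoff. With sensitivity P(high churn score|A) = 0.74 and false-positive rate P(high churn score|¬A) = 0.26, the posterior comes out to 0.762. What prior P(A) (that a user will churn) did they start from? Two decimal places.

Bayes' rule in odds form gives O(A|E) = O(A)·[P(E|A)/P(E|¬A)], hence O(A) = O(A|E)/LR.
Posterior odds = 0.762/(1−0.762) = 3.2017. LR = 0.74/0.26 = 2.8462.
Prior odds = 3.2017/2.8462 = 1.1249, so P(A) = 1.1249/(1+1.1249) ≈ 0.53.

P(A) = 0.53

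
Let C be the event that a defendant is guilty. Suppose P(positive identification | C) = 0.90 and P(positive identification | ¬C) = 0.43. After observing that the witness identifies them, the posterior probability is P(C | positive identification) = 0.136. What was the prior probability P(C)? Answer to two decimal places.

P(C) = 0.07

In odds form, posterior odds = prior odds × likelihood ratio, so prior odds = posterior odds ÷ LR.
Posterior odds = 0.136/(1−0.136) = 0.1574. LR = 0.90/0.43 = 2.0930.
Prior odds = 0.1574/2.0930 = 0.0752, so P(C) = 0.0752/(1+0.0752) ≈ 0.07.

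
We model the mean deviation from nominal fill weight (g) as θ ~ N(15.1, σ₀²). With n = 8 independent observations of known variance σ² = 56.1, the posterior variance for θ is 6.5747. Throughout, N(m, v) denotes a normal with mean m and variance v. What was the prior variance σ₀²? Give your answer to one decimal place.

For the Normal–Normal model with known σ², precisions add: τ_n = τ₀ + n/σ².
So 1/σ₀² = 1/6.5747 − 8/56.1 = 0.152098 − 0.142602 = 0.009496.
Hence σ₀² = 1/0.009496 ≈ 105.3.

σ₀² = 105.3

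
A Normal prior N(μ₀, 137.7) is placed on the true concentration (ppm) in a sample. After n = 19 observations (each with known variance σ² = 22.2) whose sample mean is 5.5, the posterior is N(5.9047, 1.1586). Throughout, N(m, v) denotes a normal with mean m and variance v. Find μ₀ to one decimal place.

μ₀ = 53.6

With known observation variance, the Normal–Normal posterior has precision τ_n = τ₀ + n/σ² and mean μ_n = (τ₀μ₀ + (n/σ²)x̄)/τ_n.
Here τ₀ = 1/137.7 = 0.007262 and τ_data = 19/22.2 = 0.855856, so τ_n = 0.863118.
Rearranging for μ₀: μ₀ = (μ_n·τ_n − τ_data·x̄)/τ₀ = (5.9047·0.863118 − 0.855856·5.5) / 0.007262 = 0.389245/0.007262 ≈ 53.6.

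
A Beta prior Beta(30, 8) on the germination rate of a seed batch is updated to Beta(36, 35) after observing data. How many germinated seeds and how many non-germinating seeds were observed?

6 germinated seeds and 27 non-germinating seeds

Under Beta–binomial conjugacy the posterior parameters are (a+s, b+f).
So s = 36 − 30 = 6 and f = 35 − 8 = 27.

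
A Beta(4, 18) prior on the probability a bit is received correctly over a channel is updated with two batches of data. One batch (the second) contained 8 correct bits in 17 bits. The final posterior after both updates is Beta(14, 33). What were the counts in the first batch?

2 correct bits and 6 errors

Sequential conjugate updates are equivalent to a single update on the pooled data, so total successes = posterior α − prior α and total failures = posterior β − prior β.
Total across both batches: 14−4=10 correct bits, 33−18=15 errors.
Subtract the second batch: 10−8=2 correct bits and 15−9=6 errors.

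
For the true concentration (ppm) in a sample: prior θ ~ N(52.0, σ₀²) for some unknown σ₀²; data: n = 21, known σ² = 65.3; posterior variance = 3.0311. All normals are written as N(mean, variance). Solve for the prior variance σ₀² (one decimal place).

σ₀² = 120.2

Posterior precision equals prior precision plus data precision: 1/σ_n² = 1/σ₀² + n/σ².
So 1/σ₀² = 1/3.0311 − 21/65.3 = 0.329913 − 0.321593 = 0.008320.
Hence σ₀² = 1/0.008320 ≈ 120.2.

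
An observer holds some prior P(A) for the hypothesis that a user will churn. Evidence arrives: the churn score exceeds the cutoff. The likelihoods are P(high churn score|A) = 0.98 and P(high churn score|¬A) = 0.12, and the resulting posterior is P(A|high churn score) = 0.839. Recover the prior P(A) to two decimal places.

Bayes' rule in odds form gives O(A|E) = O(A)·[P(E|A)/P(E|¬A)], hence O(A) = O(A|E)/LR.
Posterior odds = 0.839/(1−0.839) = 5.2112. LR = 0.98/0.12 = 8.1667.
Prior odds = 5.2112/8.1667 = 0.6381, so P(A) = 0.6381/(1+0.6381) ≈ 0.39.

P(A) = 0.39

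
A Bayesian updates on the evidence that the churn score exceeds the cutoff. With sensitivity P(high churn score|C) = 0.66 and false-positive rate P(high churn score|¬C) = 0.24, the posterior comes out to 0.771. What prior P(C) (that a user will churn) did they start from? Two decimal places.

P(C) = 0.55

Bayes' rule in odds form gives O(C|E) = O(C)·[P(E|C)/P(E|¬C)], hence O(C) = O(C|E)/LR.
Posterior odds = 0.771/(1−0.771) = 3.3668. LR = 0.66/0.24 = 2.7500.
Prior odds = 3.3668/2.7500 = 1.2243, so P(C) = 1.2243/(1+1.2243) ≈ 0.55.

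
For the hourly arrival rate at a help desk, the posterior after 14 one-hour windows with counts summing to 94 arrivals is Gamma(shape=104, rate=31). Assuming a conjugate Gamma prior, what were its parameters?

Gamma(shape=10, rate=17)

Gamma–Poisson conjugacy: posterior shape = α + Σxᵢ, posterior rate = β + n.
So α = 104 − 94 = 10 and β = 31 − 14 = 17.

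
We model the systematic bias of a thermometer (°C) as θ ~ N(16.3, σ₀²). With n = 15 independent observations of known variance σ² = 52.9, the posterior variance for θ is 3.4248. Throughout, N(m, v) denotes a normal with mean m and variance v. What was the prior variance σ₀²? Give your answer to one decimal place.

σ₀² = 118.6

For the Normal–Normal model with known σ², precisions add: τ_n = τ₀ + n/σ².
So 1/σ₀² = 1/3.4248 − 15/52.9 = 0.291988 − 0.283554 = 0.008434.
Hence σ₀² = 1/0.008434 ≈ 118.6.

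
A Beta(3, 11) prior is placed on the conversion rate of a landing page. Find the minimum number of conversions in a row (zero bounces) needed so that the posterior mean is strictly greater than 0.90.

After k conversions and 0 bounces the posterior is Beta(3+k, 11), with mean (3+k)/(3+11+k).
Set (3+k)/(14+k) > 0.90 and solve: k > (0.90·14 − 3)/(1 − 0.90) = 96.000.
The smallest integer exceeding 96.000 is 97, and checking k=97: (100)/(111) = 0.9009 > 0.90.

k = 97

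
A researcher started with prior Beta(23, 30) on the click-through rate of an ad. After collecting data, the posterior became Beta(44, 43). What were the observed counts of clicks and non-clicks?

Beta is conjugate to the binomial likelihood: posterior = Beta(α+s, β+f).
So s = 44 − 23 = 21 and f = 43 − 30 = 13.

21 clicks and 13 non-clicks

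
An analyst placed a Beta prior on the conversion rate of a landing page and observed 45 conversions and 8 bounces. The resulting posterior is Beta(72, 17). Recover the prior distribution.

Beta is conjugate to the binomial likelihood: posterior = Beta(α+s, β+f).
Subtract the data counts: 72−45=27, 17−8=9.

Beta(27, 9)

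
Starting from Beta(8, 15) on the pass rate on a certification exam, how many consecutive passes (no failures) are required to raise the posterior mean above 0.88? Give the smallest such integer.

k = 103

After k passes and 0 failures the posterior is Beta(8+k, 15), with mean (8+k)/(8+15+k).
Set (8+k)/(23+k) > 0.88 and solve: k > (0.88·23 − 8)/(1 − 0.88) = 102.000.
The smallest integer exceeding 102.000 is 103, and checking k=103: (111)/(126) = 0.8810 > 0.88.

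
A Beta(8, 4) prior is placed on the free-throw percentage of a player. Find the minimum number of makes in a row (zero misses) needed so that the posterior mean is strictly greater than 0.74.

k = 4

After k makes and 0 misses the posterior is Beta(8+k, 4), with mean (8+k)/(8+4+k).
Set (8+k)/(12+k) > 0.74 and solve: k > (0.74·12 − 8)/(1 − 0.74) = 3.385.
The smallest integer exceeding 3.385 is 4.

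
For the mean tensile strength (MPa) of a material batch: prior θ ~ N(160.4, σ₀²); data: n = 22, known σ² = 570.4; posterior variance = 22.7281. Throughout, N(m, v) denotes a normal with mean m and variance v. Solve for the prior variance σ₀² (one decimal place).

σ₀² = 184.2

For the Normal–Normal model with known σ², precisions add: τ_n = τ₀ + n/σ².
So 1/σ₀² = 1/22.7281 − 22/570.4 = 0.043998 − 0.038569 = 0.005429.
Hence σ₀² = 1/0.005429 ≈ 184.2.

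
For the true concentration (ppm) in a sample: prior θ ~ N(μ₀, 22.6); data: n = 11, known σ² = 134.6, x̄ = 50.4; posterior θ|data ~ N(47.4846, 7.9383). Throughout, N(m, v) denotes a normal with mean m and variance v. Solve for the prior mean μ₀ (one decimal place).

μ₀ = 42.1

The posterior mean is a precision-weighted average: μ_n = (τ₀μ₀ + τ_data·x̄)/(τ₀+τ_data), with τ₀=1/σ₀² and τ_data=n/σ².
Here τ₀ = 1/22.6 = 0.044248 and τ_data = 11/134.6 = 0.081724, so τ_n = 0.125972.
Rearranging for μ₀: μ₀ = (μ_n·τ_n − τ_data·x̄)/τ₀ = (47.4846·0.125972 − 0.081724·50.4) / 0.044248 = 1.862840/0.044248 ≈ 42.1.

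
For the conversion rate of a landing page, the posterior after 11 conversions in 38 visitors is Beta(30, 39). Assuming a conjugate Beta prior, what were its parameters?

Beta(19, 12)

Under Beta–binomial conjugacy the posterior parameters are (α+s, β+f).
So α = 30 − 11 = 19 and β = 39 − 27 = 12.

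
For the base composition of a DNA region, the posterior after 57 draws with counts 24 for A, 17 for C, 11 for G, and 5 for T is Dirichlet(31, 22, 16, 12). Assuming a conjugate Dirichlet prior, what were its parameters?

For a Dirichlet(α) prior with multinomial counts c, the posterior is Dirichlet(α + c) componentwise.
Subtract each count from the matching posterior parameter: 31−24=7, 22−17=5, 16−11=5, 12−5=7.

Dirichlet(7, 5, 5, 7)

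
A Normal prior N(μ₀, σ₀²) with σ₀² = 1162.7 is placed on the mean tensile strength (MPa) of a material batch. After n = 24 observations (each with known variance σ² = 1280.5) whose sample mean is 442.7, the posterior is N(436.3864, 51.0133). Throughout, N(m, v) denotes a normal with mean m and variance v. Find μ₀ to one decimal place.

μ₀ = 298.8

The posterior mean is a precision-weighted average: μ_n = (τ₀μ₀ + τ_data·x̄)/(τ₀+τ_data), with τ₀=1/σ₀² and τ_data=n/σ².
Here τ₀ = 1/1162.7 = 0.000860 and τ_data = 24/1280.5 = 0.018743, so τ_n = 0.019603.
Rearranging for μ₀: μ₀ = (μ_n·τ_n − τ_data·x̄)/τ₀ = (436.3864·0.019603 − 0.018743·442.7) / 0.000860 = 0.256956/0.000860 ≈ 298.8.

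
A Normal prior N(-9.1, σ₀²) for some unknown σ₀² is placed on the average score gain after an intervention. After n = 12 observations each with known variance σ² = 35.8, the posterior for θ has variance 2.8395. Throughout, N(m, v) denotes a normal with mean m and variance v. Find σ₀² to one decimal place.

For the Normal–Normal model with known σ², precisions add: τ_n = τ₀ + n/σ².
So 1/σ₀² = 1/2.8395 − 12/35.8 = 0.352175 − 0.335196 = 0.016979.
Hence σ₀² = 1/0.016979 ≈ 58.9.

σ₀² = 58.9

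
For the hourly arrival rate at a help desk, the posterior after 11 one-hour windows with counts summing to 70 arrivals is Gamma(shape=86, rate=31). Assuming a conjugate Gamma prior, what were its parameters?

Gamma(shape=16, rate=20)

Gamma–Poisson conjugacy: posterior shape = α + Σxᵢ, posterior rate = β + n.
So α = 86 − 70 = 16 and β = 31 − 11 = 20.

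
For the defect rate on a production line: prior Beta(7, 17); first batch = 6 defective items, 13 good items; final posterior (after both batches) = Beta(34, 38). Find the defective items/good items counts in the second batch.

Because Beta–binomial updating is additive in the counts, the combined data contributed (α_post−α_prior, β_post−β_prior) successes and failures.
Total across both batches: 34−7=27 defective items, 38−17=21 good items.
Subtract the first batch: 27−6=21 defective items and 21−13=8 good items.

21 defective items and 8 good items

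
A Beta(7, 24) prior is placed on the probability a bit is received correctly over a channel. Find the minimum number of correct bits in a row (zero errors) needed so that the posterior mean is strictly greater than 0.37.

After k correct bits and 0 errors the posterior is Beta(7+k, 24), with mean (7+k)/(7+24+k).
Set (7+k)/(31+k) > 0.37 and solve: k > (0.37·31 − 7)/(1 − 0.37) = 7.095.
The smallest integer exceeding 7.095 is 8, and checking k=8: (15)/(39) = 0.3846 > 0.37.

k = 8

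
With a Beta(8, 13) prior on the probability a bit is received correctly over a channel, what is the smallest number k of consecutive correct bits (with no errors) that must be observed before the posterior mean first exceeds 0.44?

k = 3

After k correct bits and 0 errors the posterior is Beta(8+k, 13), with mean (8+k)/(8+13+k).
Set (8+k)/(21+k) > 0.44 and solve: k > (0.44·21 − 8)/(1 − 0.44) = 2.214.
The smallest integer exceeding 2.214 is 3.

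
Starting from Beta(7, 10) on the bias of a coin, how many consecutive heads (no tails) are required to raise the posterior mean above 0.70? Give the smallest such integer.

After k heads and 0 tails the posterior is Beta(7+k, 10), with mean (7+k)/(7+10+k).
Set (7+k)/(17+k) > 0.70 and solve: k > (0.70·17 − 7)/(1 − 0.70) = 16.333.
The smallest integer exceeding 16.333 is 17, and checking k=17: (24)/(34) = 0.7059 > 0.70.

k = 17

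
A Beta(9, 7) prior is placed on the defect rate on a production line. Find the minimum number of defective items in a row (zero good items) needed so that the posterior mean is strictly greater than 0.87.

After k defective items and 0 good items the posterior is Beta(9+k, 7), with mean (9+k)/(9+7+k).
Set (9+k)/(16+k) > 0.87 and solve: k > (0.87·16 − 9)/(1 − 0.87) = 37.846.
The smallest integer exceeding 37.846 is 38.

k = 38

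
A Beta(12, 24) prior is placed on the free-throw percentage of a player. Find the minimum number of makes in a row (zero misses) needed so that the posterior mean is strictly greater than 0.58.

k = 22

After k makes and 0 misses the posterior is Beta(12+k, 24), with mean (12+k)/(12+24+k).
Set (12+k)/(36+k) > 0.58 and solve: k > (0.58·36 − 12)/(1 − 0.58) = 21.143.
The smallest integer exceeding 21.143 is 22.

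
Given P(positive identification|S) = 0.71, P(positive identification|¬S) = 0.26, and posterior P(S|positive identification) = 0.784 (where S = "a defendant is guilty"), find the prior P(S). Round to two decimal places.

Bayes' rule in odds form gives O(S|E) = O(S)·[P(E|S)/P(E|¬S)], hence O(S) = O(S|E)/LR.
Posterior odds = 0.784/(1−0.784) = 3.6296. LR = 0.71/0.26 = 2.7308.
Prior odds = 3.6296/2.7308 = 1.3291, so P(S) = 1.3291/(1+1.3291) ≈ 0.57.

P(S) = 0.57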